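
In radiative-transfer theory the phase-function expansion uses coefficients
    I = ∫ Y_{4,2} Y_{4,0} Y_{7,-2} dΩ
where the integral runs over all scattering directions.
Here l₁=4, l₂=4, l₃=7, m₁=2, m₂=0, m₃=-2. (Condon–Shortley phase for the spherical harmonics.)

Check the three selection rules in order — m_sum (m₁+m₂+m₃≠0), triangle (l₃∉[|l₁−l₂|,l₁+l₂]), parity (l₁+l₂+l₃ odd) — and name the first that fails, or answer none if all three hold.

m₁+m₂+m₃ = 2 + 0 − 2 = 0  ✓
triangle: |4−4|=0 ≤ l₃=7 ≤ 4+4=8  ✓
parity: l₁+l₂+l₃ = 15 is odd  ✗

parity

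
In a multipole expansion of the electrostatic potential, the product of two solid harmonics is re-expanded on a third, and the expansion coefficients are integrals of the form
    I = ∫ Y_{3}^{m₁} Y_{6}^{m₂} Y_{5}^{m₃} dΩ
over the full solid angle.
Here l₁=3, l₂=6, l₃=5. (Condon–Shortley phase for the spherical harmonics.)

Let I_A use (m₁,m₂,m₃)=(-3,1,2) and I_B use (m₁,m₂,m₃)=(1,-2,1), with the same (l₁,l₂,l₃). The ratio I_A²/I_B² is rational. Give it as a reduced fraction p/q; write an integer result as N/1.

Same 3,6,5: normalisation and zero-m 3j drop out of the ratio.
A: Δ: 4! 2! 8! / 15! → 1/675675; sum: t=4:+1/34560 = 1/34560; 3j²(3 6 5; -3 1 2) = Δ·Π!·Σ² = 7/429  (sign -1)
B: Δ: 4! 2! 8! / 15! → 1/675675; sum: t=0:+1/27648 t=1:−1/4320 t=2:+1/11520 = -1/9216; 3j²(3 6 5; 1 -2 1) = Δ·Π!·Σ² = 2/143  (sign -1)
I_A²/I_B² = (7/429)/(2/143) = 7/6

7/6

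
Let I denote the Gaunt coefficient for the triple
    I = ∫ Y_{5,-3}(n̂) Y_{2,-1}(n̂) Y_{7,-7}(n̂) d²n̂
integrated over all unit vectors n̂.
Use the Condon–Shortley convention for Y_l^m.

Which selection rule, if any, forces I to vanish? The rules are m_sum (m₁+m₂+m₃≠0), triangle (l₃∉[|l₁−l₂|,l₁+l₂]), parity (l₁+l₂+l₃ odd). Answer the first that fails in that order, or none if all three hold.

m₁+m₂+m₃ = -3 − 1 − 7 = -11  ✗
triangle: |5−2|=3 ≤ l₃=7 ≤ 5+2=7
parity: l₁+l₂+l₃ = 14 is even

m_sum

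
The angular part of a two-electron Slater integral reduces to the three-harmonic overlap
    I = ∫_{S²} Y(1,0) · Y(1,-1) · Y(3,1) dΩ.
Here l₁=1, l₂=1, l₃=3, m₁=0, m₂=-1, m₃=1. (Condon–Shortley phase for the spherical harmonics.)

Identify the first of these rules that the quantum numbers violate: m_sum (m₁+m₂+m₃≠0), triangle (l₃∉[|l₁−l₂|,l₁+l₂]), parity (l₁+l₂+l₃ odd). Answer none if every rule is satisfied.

triangle

Σmᵢ = 0  ✓
l₃∈[|l₁−l₂|,l₁+l₂]=[0,2], have l₃=3  ✗
Σlᵢ = 5 ⇒ odd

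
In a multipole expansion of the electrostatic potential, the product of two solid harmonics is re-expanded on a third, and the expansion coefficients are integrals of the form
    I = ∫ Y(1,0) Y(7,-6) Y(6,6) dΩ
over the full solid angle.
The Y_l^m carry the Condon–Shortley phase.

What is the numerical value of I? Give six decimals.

0.126157

m-sum 0 ✓  L=14 even ✓  6≤6≤8 ✓
Π(2lᵢ+1) = 3×15×13 = 585
triangle coeff Δ(1,7,6) = 1/1365
Σ_t [1,1]: t=1:−1/518400 = -1/518400
(3j)²=7/195 [(1 7 6; 0 0 0)], sign=-1
Σ_t [1,1]: t=1:−1/479001600 = -1/479001600
(3j)²=1/105 [(1 7 6; 0 -6 6)], sign=-1
⇒ 4πI² = 1/5
I = (+1)√(1/5/(4π)) = 0.12615663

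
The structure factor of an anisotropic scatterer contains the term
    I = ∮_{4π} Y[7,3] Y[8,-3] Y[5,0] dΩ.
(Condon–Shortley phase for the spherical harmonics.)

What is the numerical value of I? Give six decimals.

0.064769

Rules hold: Σm=0, L=20 even, 1≤5≤15.
N = 15·17·11 = 2805
Δ = 10!·4!·6!/21! = 1/814773960
Racah Σ t=3..7: t=3:−1/87091200 t=4:+1/4976640 t=5:−1/2073600 t=6:+1/4976640 t=7:−1/87091200 = -1/9676800
⇒ 3j(7 8 5; 0 0 0)² = 360/46189, sgn +1
Racah Σ t=0..4: t=0:+1/10450944000 t=1:−1/104509440 t=2:+1/11612160 t=3:−1/8709120 t=4:+1/49766400 = -1/55296000
⇒ 3j(7 8 5; 3 -3 0)² = 81/33592, sgn +1
4πI² = N·(3j₀)²·(3jₘ)² = 54675/1037153
I = +1·√(0.0527164/4π) = 0.06476913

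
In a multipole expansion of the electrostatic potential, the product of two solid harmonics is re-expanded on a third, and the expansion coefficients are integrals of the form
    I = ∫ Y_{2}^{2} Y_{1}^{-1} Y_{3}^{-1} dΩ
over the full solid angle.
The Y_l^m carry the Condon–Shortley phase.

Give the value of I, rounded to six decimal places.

m-sum 0 ✓  L=6 even ✓  1≤3≤3 ✓
Π(2lᵢ+1) = 5×3×7 = 105
triangle coeff Δ(2,1,3) = 1/105
Σ_t [0,0]: t=0:+1/4 = 1/4
(3j)²=3/35 [(2 1 3; 0 0 0)], sign=-1
Σ_t [0,0]: t=0:+1/48 = 1/48
(3j)²=1/105 [(2 1 3; 2 -1 -1)], sign=+1
⇒ 4πI² = 3/35
I = (-1)√(3/35/(4π)) = -0.08258890

-0.082589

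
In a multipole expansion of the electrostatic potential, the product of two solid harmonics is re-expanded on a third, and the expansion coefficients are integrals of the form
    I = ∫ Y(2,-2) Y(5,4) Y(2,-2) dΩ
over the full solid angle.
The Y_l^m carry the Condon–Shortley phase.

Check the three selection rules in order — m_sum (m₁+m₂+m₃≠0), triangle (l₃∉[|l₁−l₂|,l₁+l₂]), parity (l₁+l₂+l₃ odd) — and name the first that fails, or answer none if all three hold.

triangle

Σmᵢ = 0  ✓
l₃∈[|l₁−l₂|,l₁+l₂]=[3,7], have l₃=2  ✗
Σlᵢ = 9 ⇒ odd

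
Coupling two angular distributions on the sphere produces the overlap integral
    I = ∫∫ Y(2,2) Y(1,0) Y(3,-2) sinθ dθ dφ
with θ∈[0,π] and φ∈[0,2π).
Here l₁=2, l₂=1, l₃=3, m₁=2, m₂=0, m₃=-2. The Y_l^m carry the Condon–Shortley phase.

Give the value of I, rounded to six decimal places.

Rules hold: Σm=0, L=6 even, 1≤3≤3.
N = 5·3·7 = 105
Δ = 0!·4!·2!/7! = 1/105
Racah Σ t=0..0: t=0:+1/4 = 1/4
⇒ 3j(2 1 3; 0 0 0)² = 3/35, sgn -1
Racah Σ t=0..0: t=0:+1/24 = 1/24
⇒ 3j(2 1 3; 2 0 -2)² = 1/21, sgn -1
4πI² = N·(3j₀)²·(3jₘ)² = 3/7
I = +1·√(0.428571/4π) = 0.18467439

0.184674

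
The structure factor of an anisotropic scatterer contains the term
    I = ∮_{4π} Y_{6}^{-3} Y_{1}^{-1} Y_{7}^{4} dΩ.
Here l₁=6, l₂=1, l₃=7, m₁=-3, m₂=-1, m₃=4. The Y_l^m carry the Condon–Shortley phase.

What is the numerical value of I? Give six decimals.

m-sum 0 ✓  L=14 even ✓  5≤7≤7 ✓
Π(2lᵢ+1) = 13×3×15 = 585
triangle coeff Δ(6,1,7) = 1/1365
Σ_t [0,0]: t=0:+1/518400 = 1/518400
(3j)²=7/195 [(6 1 7; 0 0 0)], sign=-1
Σ_t [0,0]: t=0:+1/4354560 = 1/4354560
(3j)²=11/273 [(6 1 7; -3 -1 4)], sign=-1
⇒ 4πI² = 11/13
I = (+1)√(11/13/(4π)) = 0.25948947

0.259489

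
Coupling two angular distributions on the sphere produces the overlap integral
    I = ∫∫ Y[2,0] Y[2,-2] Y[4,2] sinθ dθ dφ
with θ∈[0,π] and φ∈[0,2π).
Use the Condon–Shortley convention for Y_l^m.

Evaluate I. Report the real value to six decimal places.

m-sum 0 ✓  L=8 even ✓  0≤4≤4 ✓
Π(2lᵢ+1) = 5×5×9 = 225
triangle coeff Δ(2,2,4) = 1/630
Σ_t [0,0]: t=0:+1/16 = 1/16
(3j)²=2/35 [(2 2 4; 0 0 0)], sign=+1
Σ_t [0,0]: t=0:+1/96 = 1/96
(3j)²=1/42 [(2 2 4; 0 -2 2)], sign=+1
⇒ 4πI² = 15/49
I = (+1)√(15/49/(4π)) = 0.15607835

0.156078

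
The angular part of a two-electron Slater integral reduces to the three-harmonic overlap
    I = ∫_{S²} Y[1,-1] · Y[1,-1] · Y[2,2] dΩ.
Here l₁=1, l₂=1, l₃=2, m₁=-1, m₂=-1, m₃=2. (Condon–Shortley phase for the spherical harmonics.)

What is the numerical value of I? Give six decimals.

0.309019

Rules hold: Σm=0, L=4 even, 0≤2≤2.
N = 3·3·5 = 45
Δ = 0!·2!·2!/5! = 1/30
Racah Σ t=0..0: t=0:+1/1 = 1/1
⇒ 3j(1 1 2; 0 0 0)² = 2/15, sgn +1
Racah Σ t=0..0: t=0:+1/4 = 1/4
⇒ 3j(1 1 2; -1 -1 2)² = 1/5, sgn +1
4πI² = N·(3j₀)²·(3jₘ)² = 6/5
I = +1·√(1.2/4π) = 0.30901936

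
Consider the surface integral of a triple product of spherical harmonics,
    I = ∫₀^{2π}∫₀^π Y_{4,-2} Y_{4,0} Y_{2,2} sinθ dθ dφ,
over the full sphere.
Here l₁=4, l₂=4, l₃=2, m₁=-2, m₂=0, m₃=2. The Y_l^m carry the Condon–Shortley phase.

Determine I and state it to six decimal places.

Rules hold: Σm=0, L=10 even, 0≤2≤8.
N = 9·9·5 = 405
Δ = 6!·2!·2!/11! = 1/13860
Racah Σ t=2..4: t=2:+1/192 t=3:−1/36 t=4:+1/192 = -5/288
⇒ 3j(4 4 2; 0 0 0)² = 20/693, sgn -1
Racah Σ t=4..4: t=4:+1/192 = 1/192
⇒ 3j(4 4 2; -2 0 2)² = 3/77, sgn +1
4πI² = N·(3j₀)²·(3jₘ)² = 2700/5929
I = -1·√(0.455389/4π) = -0.19036462

-0.190365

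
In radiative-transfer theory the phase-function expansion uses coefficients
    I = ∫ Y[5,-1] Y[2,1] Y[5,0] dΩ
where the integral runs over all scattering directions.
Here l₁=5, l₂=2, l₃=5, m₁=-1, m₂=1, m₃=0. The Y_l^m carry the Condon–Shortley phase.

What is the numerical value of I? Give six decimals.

Rules hold: Σm=0, L=12 even, 3≤5≤7.
N = 11·5·11 = 605
Δ = 2!·8!·2!/13! = 1/38610
Racah Σ t=0..2: t=0:+1/2880 t=1:−1/576 t=2:+1/2880 = -1/960
⇒ 3j(5 2 5; 0 0 0)² = 10/429, sgn +1
Racah Σ t=1..2: t=1:−1/1440 t=2:+1/1152 = 1/5760
⇒ 3j(5 2 5; -1 1 0)² = 1/858, sgn -1
4πI² = N·(3j₀)²·(3jₘ)² = 25/1521
I = -1·√(0.0164366/4π) = -0.03616600

-0.036166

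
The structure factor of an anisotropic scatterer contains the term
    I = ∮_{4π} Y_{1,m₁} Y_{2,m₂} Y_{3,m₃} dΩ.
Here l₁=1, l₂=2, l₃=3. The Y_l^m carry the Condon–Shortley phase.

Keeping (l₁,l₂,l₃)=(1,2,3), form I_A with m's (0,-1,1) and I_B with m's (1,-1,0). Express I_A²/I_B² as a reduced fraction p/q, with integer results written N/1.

8/3

Shared (l₁,l₂,l₃)=(1,2,3): N and (l;000)² cancel in I_A²/I_B².
A: Δ = 0!·2!·4!/7! = 1/105; Racah Σ t=0..0: t=0:+1/6 = 1/6; ⇒ 3j(1 2 3; 0 -1 1)² = 8/105, sgn +1
B: Δ = 0!·2!·4!/7! = 1/105; Racah Σ t=0..0: t=0:+1/12 = 1/12; ⇒ 3j(1 2 3; 1 -1 0)² = 1/35, sgn -1
I_A²/I_B² = (8/105)/(1/35) = 8/3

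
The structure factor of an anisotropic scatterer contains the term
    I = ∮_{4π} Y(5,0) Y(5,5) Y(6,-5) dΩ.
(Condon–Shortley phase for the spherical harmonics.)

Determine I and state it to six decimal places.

-0.152641

Rules hold: Σm=0, L=16 even, 0≤6≤10.
N = 11·11·13 = 1573
Δ = 4!·6!·6!/17! = 1/28588560
Racah Σ t=0..4: t=0:+1/345600 t=1:−1/13824 t=2:+1/5184 t=3:−1/13824 t=4:+1/345600 = 7/129600
⇒ 3j(5 5 6; 0 0 0)² = 80/7293, sgn +1
Racah Σ t=4..4: t=4:+1/2073600 = 1/2073600
⇒ 3j(5 5 6; 0 5 -5)² = 15/884, sgn -1
4πI² = N·(3j₀)²·(3jₘ)² = 1100/3757
I = -1·√(0.292787/4π) = -0.15264086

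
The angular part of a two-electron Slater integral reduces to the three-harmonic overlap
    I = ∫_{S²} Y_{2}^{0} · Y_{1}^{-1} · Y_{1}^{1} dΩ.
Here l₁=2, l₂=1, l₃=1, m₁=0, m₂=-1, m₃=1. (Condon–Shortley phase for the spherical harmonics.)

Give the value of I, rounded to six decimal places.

0.126157

m-sum 0 ✓  L=4 even ✓  1≤1≤3 ✓
Π(2lᵢ+1) = 5×3×3 = 45
triangle coeff Δ(2,1,1) = 1/30
Σ_t [1,1]: t=1:−1/1 = -1/1
(3j)²=2/15 [(2 1 1; 0 0 0)], sign=+1
Σ_t [0,0]: t=0:+1/4 = 1/4
(3j)²=1/30 [(2 1 1; 0 -1 1)], sign=+1
⇒ 4πI² = 1/5
I = (+1)√(1/5/(4π)) = 0.12615663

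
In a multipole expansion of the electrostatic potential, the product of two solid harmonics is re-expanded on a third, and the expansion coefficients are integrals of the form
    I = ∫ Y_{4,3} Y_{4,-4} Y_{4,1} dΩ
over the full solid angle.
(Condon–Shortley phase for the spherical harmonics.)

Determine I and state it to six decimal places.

Checks pass: Σm=0; 12 even; l₃=4∈[0,8].
(2·4+1)(2·4+1)(2·4+1) = 729
Δ: 4! 4! 4! / 13! → 1/450450
sum: t=0:+1/13824 t=1:−1/216 t=2:+1/64 t=3:−1/216 t=4:+1/13824 = 5/768
3j²(4 4 4; 0 0 0) = Δ·Π!·Σ² = 18/1001  (sign +1)
sum: t=0:+1/3456 = 1/3456
3j²(4 4 4; 3 -4 1) = Δ·Π!·Σ² = 35/1287  (sign -1)
combine: 4πI² = 729·18/1001·35/1287 = 7290/20449
take √, sign -1: I = -0.16843130

-0.168431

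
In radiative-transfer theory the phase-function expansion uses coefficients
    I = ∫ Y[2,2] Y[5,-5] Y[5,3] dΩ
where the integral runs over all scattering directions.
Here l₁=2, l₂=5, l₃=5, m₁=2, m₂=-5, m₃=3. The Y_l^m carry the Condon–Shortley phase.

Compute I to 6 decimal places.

Checks pass: Σm=0; 12 even; l₃=5∈[3,7].
(2·2+1)(2·5+1)(2·5+1) = 605
Δ: 2! 2! 8! / 13! → 1/38610
sum: t=0:+1/2880 t=1:−1/576 t=2:+1/2880 = -1/960
3j²(2 5 5; 0 0 0) = Δ·Π!·Σ² = 10/429  (sign +1)
sum: t=0:+1/161280 = 1/161280
3j²(2 5 5; 2 -5 3) = Δ·Π!·Σ² = 1/143  (sign +1)
combine: 4πI² = 605·10/429·1/143 = 50/507
take √, sign +1: I = 0.08858824

0.088588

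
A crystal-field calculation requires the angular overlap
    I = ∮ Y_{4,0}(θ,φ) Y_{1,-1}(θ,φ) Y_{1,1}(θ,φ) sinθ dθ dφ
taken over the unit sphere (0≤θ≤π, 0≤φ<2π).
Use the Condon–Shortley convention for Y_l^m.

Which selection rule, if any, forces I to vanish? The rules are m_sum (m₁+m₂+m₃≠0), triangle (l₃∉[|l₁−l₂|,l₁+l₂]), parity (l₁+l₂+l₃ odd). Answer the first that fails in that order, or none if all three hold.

triangle

m₁+m₂+m₃ = 0 − 1 + 1 = 0  ✓
triangle: |4−1|=3 ≤ l₃=1 ≤ 4+1=5  ✗
parity: l₁+l₂+l₃ = 6 is even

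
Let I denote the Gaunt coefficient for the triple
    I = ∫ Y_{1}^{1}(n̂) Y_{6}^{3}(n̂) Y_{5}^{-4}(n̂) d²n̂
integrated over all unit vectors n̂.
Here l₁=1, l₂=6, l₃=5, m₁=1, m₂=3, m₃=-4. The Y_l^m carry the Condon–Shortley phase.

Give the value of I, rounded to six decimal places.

Rules hold: Σm=0, L=12 even, 5≤5≤7.
N = 3·13·11 = 429
Δ = 2!·0!·10!/13! = 1/858
Racah Σ t=1..1: t=1:−1/14400 = -1/14400
⇒ 3j(1 6 5; 0 0 0)² = 6/143, sgn +1
Racah Σ t=0..0: t=0:+1/725760 = 1/725760
⇒ 3j(1 6 5; 1 3 -4)² = 1/286, sgn -1
4πI² = N·(3j₀)²·(3jₘ)² = 9/143
I = -1·√(0.0629371/4π) = -0.07076985

-0.070770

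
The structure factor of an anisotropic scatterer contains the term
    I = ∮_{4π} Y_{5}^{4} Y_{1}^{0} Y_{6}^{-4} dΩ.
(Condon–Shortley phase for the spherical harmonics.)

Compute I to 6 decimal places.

Rules hold: Σm=0, L=12 even, 4≤6≤6.
N = 11·3·13 = 429
Δ = 0!·10!·2!/13! = 1/858
Racah Σ t=0..0: t=0:+1/14400 = 1/14400
⇒ 3j(5 1 6; 0 0 0)² = 6/143, sgn +1
Racah Σ t=0..0: t=0:+1/362880 = 1/362880
⇒ 3j(5 1 6; 4 0 -4)² = 10/429, sgn +1
4πI² = N·(3j₀)²·(3jₘ)² = 60/143
I = +1·√(0.41958/4π) = 0.18272698

0.182727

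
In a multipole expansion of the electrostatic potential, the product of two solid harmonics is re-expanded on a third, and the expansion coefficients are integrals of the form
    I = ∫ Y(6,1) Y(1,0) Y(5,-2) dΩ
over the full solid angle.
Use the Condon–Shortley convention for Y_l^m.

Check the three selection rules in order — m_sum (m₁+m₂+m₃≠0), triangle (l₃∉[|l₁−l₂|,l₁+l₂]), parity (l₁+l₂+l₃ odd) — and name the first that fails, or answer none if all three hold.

m₁+m₂+m₃ = 1 + 0 − 2 = -1  ✗
triangle: |6−1|=5 ≤ l₃=5 ≤ 6+1=7
parity: l₁+l₂+l₃ = 12 is even

m_sum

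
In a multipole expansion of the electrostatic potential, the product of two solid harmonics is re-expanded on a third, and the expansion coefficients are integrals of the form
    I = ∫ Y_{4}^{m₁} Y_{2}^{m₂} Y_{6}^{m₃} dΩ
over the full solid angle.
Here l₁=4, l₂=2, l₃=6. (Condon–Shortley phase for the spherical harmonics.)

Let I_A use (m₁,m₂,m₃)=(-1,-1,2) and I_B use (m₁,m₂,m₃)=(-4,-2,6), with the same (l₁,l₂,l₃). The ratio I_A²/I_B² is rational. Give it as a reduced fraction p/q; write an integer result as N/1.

l's match ⇒ only the (l;m) 3-j factors differ between A and B.
A: triangle coeff Δ(4,2,6) = 1/6435; Σ_t [0,0]: t=0:+1/4320 = 1/4320; (3j)²=224/6435 [(4 2 6; -1 -1 2)], sign=+1
B: triangle coeff Δ(4,2,6) = 1/6435; Σ_t [0,0]: t=0:+1/967680 = 1/967680; (3j)²=1/13 [(4 2 6; -4 -2 6)], sign=+1
I_A²/I_B² = (224/6435)/(1/13) = 224/495

224/495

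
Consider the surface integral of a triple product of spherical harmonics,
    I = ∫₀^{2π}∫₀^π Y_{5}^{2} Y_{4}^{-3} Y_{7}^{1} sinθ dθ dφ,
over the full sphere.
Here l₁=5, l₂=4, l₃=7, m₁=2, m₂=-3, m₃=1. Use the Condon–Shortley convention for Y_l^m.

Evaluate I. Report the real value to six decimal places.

0.159382

Rules hold: Σm=0, L=16 even, 1≤7≤9.
N = 11·9·15 = 1485
Δ = 2!·8!·6!/17! = 1/6126120
Racah Σ t=0..2: t=0:+1/69120 t=1:−1/20736 t=2:+1/69120 = -1/51840
⇒ 3j(5 4 7; 0 0 0)² = 280/21879, sgn +1
Racah Σ t=0..1: t=0:+1/172800 t=1:−1/1036800 = 1/207360
⇒ 3j(5 4 7; 2 -3 1)² = 245/14586, sgn +1
4πI² = N·(3j₀)²·(3jₘ)² = 171500/537251
I = +1·√(0.319218/4π) = 0.15938172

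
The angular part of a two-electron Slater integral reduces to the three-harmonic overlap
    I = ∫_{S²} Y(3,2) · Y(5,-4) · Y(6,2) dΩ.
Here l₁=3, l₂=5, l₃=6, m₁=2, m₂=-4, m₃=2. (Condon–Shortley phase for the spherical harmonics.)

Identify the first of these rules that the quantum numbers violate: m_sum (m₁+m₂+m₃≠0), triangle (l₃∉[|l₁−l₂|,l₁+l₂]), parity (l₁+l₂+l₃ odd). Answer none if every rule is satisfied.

Σmᵢ = 0  ✓
l₃∈[|l₁−l₂|,l₁+l₂]=[2,8], have l₃=6  ✓
Σlᵢ = 14 ⇒ even  ✓

none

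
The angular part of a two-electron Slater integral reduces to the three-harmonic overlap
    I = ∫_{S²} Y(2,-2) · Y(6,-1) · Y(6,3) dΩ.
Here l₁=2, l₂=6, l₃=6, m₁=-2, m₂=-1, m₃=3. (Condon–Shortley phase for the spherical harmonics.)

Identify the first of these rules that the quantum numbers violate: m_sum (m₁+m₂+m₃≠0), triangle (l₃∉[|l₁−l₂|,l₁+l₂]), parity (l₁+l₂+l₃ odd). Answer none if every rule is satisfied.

Σmᵢ = 0  ✓
l₃∈[|l₁−l₂|,l₁+l₂]=[4,8], have l₃=6  ✓
Σlᵢ = 14 ⇒ even  ✓

none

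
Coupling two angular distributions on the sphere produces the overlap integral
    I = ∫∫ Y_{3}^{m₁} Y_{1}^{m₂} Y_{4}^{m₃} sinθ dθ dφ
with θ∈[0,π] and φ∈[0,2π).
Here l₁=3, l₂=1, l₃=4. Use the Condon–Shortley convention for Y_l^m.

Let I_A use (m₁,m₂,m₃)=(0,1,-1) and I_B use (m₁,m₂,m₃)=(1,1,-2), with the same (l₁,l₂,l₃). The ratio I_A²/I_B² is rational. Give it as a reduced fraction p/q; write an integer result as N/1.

2/3

l's match ⇒ only the (l;m) 3-j factors differ between A and B.
A: triangle coeff Δ(3,1,4) = 1/252; Σ_t [0,0]: t=0:+1/72 = 1/72; (3j)²=5/126 [(3 1 4; 0 1 -1)], sign=-1
B: triangle coeff Δ(3,1,4) = 1/252; Σ_t [0,0]: t=0:+1/96 = 1/96; (3j)²=5/84 [(3 1 4; 1 1 -2)], sign=+1
I_A²/I_B² = (5/126)/(5/84) = 2/3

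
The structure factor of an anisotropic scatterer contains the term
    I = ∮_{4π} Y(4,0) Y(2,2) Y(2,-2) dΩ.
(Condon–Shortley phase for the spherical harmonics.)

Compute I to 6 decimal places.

0.040299

m-sum 0 ✓  L=8 even ✓  2≤2≤6 ✓
Π(2lᵢ+1) = 9×5×5 = 225
triangle coeff Δ(4,2,2) = 1/630
Σ_t [2,2]: t=2:+1/16 = 1/16
(3j)²=2/35 [(4 2 2; 0 0 0)], sign=+1
Σ_t [4,4]: t=4:+1/576 = 1/576
(3j)²=1/630 [(4 2 2; 0 2 -2)], sign=+1
⇒ 4πI² = 1/49
I = (+1)√(1/49/(4π)) = 0.04029926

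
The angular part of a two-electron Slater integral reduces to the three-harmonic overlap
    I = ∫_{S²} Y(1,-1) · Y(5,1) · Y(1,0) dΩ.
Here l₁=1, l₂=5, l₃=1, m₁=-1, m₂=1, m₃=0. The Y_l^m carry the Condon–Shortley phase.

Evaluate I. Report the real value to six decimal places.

triangle: need 4≤l₃≤6, have 1; I=0

0.000000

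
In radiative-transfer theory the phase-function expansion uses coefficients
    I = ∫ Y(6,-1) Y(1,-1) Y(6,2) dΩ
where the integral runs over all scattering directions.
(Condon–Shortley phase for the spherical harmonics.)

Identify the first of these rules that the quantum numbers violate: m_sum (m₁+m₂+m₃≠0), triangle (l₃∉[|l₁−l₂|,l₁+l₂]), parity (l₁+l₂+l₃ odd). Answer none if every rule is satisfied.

parity

azimuthal sum: -1 − 1 + 2 = 0  ✓
5 ≤ 6 ≤ 7 (triangle on l)  ✓
L = 6 + 1 + 6 = 13 (odd)  ✗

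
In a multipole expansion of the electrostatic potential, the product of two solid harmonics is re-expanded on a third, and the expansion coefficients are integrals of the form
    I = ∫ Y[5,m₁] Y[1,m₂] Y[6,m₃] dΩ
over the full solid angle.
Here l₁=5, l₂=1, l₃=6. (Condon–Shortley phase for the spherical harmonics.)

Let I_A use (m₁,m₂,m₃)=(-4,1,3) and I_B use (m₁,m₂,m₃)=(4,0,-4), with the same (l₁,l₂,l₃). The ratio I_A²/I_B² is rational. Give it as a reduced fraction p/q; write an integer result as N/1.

3/20

Shared (l₁,l₂,l₃)=(5,1,6): N and (l;000)² cancel in I_A²/I_B².
A: Δ = 0!·10!·2!/13! = 1/858; Racah Σ t=0..0: t=0:+1/725760 = 1/725760; ⇒ 3j(5 1 6; -4 1 3)² = 1/286, sgn -1
B: Δ = 0!·10!·2!/13! = 1/858; Racah Σ t=0..0: t=0:+1/362880 = 1/362880; ⇒ 3j(5 1 6; 4 0 -4)² = 10/429, sgn +1
I_A²/I_B² = (1/286)/(10/429) = 3/20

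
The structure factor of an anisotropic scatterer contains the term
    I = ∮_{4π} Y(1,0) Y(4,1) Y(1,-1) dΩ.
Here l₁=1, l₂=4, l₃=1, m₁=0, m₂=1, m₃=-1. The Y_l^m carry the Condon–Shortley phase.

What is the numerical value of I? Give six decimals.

|1−4|≤1≤1+4 violated ⇒ I = 0

0.000000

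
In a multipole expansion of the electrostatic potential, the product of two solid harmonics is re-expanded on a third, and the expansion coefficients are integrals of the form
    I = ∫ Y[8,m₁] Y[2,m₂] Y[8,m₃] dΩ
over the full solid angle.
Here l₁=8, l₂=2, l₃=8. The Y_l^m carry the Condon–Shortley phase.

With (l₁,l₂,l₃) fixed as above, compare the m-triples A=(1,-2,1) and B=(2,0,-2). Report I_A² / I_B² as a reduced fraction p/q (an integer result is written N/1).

l's match ⇒ only the (l;m) 3-j factors differ between A and B.
A: triangle coeff Δ(8,2,8) = 1/348840; Σ_t [0,0]: t=0:+1/101606400 = 1/101606400; (3j)²=36/1615 [(8 2 8; 1 -2 1)], sign=-1
B: triangle coeff Δ(8,2,8) = 1/348840; Σ_t [0,2]: t=0:+1/116121600 t=1:−1/43545600 t=2:+1/348364800 = -1/87091200; (3j)²=10/969 [(8 2 8; 2 0 -2)], sign=-1
I_A²/I_B² = (36/1615)/(10/969) = 54/25

54/25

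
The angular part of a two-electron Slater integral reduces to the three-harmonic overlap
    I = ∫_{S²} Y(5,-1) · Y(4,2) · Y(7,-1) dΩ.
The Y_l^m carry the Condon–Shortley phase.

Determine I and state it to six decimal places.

0.093380

m-sum 0 ✓  L=16 even ✓  1≤7≤9 ✓
Π(2lᵢ+1) = 11×9×15 = 1485
triangle coeff Δ(5,4,7) = 1/6126120
Σ_t [0,2]: t=0:+1/69120 t=1:−1/20736 t=2:+1/69120 = -1/51840
(3j)²=280/21879 [(5 4 7; 0 0 0)], sign=+1
Σ_t [0,2]: t=0:+1/2073600 t=1:−1/86400 t=2:+1/55296 = 29/4147200
(3j)²=841/145860 [(5 4 7; -1 2 -1)], sign=+1
⇒ 4πI² = 58870/537251
I = (+1)√(58870/537251/(4π)) = 0.09337991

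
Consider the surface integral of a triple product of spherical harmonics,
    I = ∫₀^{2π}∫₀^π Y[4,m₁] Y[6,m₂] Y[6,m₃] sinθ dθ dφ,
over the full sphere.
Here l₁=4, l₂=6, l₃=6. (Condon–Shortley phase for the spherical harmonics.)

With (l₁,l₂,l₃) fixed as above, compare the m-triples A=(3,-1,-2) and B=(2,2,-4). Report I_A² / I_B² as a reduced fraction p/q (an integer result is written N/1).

Same 4,6,6: normalisation and zero-m 3j drop out of the ratio.
A: Δ: 4! 4! 8! / 17! → 1/15315300; sum: t=0:+1/103680 t=1:−1/82944 = -1/414720; 3j²(4 6 6; 3 -1 -2) = Δ·Π!·Σ² = 49/43758  (sign -1)
B: Δ: 4! 4! 8! / 17! → 1/15315300; sum: t=0:+1/3870720 t=1:−1/181440 t=2:+1/138240 = 23/11612160; 3j²(4 6 6; 2 2 -4) = Δ·Π!·Σ² = 529/204204  (sign +1)
I_A²/I_B² = (49/43758)/(529/204204) = 686/1587

686/1587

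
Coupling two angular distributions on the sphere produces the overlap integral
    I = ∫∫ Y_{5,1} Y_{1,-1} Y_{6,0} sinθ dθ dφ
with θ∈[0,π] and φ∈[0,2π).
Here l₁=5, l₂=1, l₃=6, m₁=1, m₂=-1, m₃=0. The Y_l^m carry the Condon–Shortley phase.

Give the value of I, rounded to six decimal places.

0.158246

Rules hold: Σm=0, L=12 even, 4≤6≤6.
N = 11·3·13 = 429
Δ = 0!·10!·2!/13! = 1/858
Racah Σ t=0..0: t=0:+1/14400 = 1/14400
⇒ 3j(5 1 6; 0 0 0)² = 6/143, sgn +1
Racah Σ t=0..0: t=0:+1/34560 = 1/34560
⇒ 3j(5 1 6; 1 -1 0)² = 5/286, sgn +1
4πI² = N·(3j₀)²·(3jₘ)² = 45/143
I = +1·√(0.314685/4π) = 0.15824621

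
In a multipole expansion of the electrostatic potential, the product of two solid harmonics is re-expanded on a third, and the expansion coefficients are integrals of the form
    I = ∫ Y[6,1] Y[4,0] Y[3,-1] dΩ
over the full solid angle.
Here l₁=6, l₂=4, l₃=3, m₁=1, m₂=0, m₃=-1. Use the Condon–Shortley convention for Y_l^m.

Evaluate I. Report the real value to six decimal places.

0.000000

l₁+l₂+l₃=13 is odd: 3j(l;000)=0 ⇒ I=0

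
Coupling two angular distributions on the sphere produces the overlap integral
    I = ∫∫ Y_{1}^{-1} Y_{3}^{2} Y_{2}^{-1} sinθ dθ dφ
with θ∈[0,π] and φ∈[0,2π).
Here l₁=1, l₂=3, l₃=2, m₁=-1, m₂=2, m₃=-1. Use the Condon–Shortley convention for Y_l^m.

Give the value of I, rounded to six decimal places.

0.261169

Checks pass: Σm=0; 6 even; l₃=2∈[2,4].
(2·1+1)(2·3+1)(2·2+1) = 105
Δ: 2! 0! 4! / 7! → 1/105
sum: t=1:−1/4 = -1/4
3j²(1 3 2; 0 0 0) = Δ·Π!·Σ² = 3/35  (sign -1)
sum: t=2:+1/12 = 1/12
3j²(1 3 2; -1 2 -1) = Δ·Π!·Σ² = 2/21  (sign -1)
combine: 4πI² = 105·3/35·2/21 = 6/7
take √, sign +1: I = 0.26116903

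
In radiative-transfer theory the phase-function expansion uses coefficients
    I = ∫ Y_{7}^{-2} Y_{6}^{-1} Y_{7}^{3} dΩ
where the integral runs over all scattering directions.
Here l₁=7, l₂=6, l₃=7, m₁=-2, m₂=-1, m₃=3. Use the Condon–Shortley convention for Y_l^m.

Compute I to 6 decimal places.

Checks pass: Σm=0; 20 even; l₃=7∈[1,13].
(2·7+1)(2·6+1)(2·7+1) = 2925
Δ: 6! 8! 6! / 21! → 1/2444321880
sum: t=0:+1/2612736000 t=1:−1/20736000 t=2:+1/1658880 t=3:−1/746496 t=4:+1/1658880 t=5:−1/20736000 t=6:+1/2612736000 = -1/4354560
3j²(7 6 7; 0 0 0) = Δ·Π!·Σ² = 1000/138567  (sign +1)
sum: t=1:−1/232243200 t=2:+1/8709120 t=3:−1/2488320 t=4:+1/4147200 t=5:−1/49766400 = -7/99532800
3j²(7 6 7; -2 -1 3) = Δ·Π!·Σ² = 1715/369512  (sign -1)
combine: 4πI² = 2925·1000/138567·1715/369512 = 16078125/164109517
take √, sign -1: I = -0.08829699

-0.088297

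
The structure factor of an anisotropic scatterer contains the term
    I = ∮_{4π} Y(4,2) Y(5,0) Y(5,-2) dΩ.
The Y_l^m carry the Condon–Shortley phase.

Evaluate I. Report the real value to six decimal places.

-0.099440

m-sum 0 ✓  L=14 even ✓  1≤5≤9 ✓
Π(2lᵢ+1) = 9×11×11 = 1089
triangle coeff Δ(4,5,5) = 1/3153150
Σ_t [0,4]: t=0:+1/69120 t=1:−1/1728 t=2:+1/576 t=3:−1/1728 t=4:+1/69120 = 7/11520
(3j)²=2/143 [(4 5 5; 0 0 0)], sign=-1
Σ_t [0,2]: t=0:+1/11520 t=1:−1/1728 t=2:+1/3456 = -7/34560
(3j)²=7/858 [(4 5 5; 2 0 -2)], sign=+1
⇒ 4πI² = 21/169
I = (-1)√(21/169/(4π)) = -0.09944006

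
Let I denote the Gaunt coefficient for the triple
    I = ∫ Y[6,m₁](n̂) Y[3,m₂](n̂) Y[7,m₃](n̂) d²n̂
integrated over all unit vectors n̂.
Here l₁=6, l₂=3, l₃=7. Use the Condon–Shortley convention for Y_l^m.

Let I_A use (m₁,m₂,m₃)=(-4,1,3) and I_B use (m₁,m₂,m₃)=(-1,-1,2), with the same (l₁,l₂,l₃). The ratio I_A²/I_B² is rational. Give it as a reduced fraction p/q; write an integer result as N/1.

36481/20886

Same 6,3,7: normalisation and zero-m 3j drop out of the ratio.
A: Δ: 2! 10! 4! / 17! → 1/2042040; sum: t=0:+1/174182400 t=1:−1/2177280 t=2:+1/645120 = 191/174182400; 3j²(6 3 7; -4 1 3) = Δ·Π!·Σ² = 36481/2042040  (sign +1)
B: Δ: 2! 10! 4! / 17! → 1/2042040; sum: t=0:+1/241920 t=1:−1/103680 t=2:+1/691200 = -59/14515200; 3j²(6 3 7; -1 -1 2) = Δ·Π!·Σ² = 3481/340340  (sign +1)
I_A²/I_B² = (36481/2042040)/(3481/340340) = 36481/20886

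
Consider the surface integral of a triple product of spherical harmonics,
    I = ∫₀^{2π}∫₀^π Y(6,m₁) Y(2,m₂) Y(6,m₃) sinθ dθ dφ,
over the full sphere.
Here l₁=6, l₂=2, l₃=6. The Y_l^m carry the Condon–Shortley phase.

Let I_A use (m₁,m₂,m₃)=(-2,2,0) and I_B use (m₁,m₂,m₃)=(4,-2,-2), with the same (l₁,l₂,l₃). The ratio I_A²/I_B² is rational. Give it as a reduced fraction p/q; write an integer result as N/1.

14/9

Same 6,2,6: normalisation and zero-m 3j drop out of the ratio.
A: Δ: 2! 10! 2! / 15! → 1/90090; sum: t=2:+1/69120 = 1/69120; 3j²(6 2 6; -2 2 0) = Δ·Π!·Σ² = 4/143  (sign +1)
B: Δ: 2! 10! 2! / 15! → 1/90090; sum: t=0:+1/322560 = 1/322560; 3j²(6 2 6; 4 -2 -2) = Δ·Π!·Σ² = 18/1001  (sign +1)
I_A²/I_B² = (4/143)/(18/1001) = 14/9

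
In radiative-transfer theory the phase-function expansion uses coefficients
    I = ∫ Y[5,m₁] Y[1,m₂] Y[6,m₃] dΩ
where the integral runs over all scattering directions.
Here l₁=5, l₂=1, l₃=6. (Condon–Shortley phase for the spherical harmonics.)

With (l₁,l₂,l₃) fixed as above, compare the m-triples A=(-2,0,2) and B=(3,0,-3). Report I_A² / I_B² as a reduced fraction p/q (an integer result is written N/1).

l's match ⇒ only the (l;m) 3-j factors differ between A and B.
A: triangle coeff Δ(5,1,6) = 1/858; Σ_t [0,0]: t=0:+1/30240 = 1/30240; (3j)²=16/429 [(5 1 6; -2 0 2)], sign=+1
B: triangle coeff Δ(5,1,6) = 1/858; Σ_t [0,0]: t=0:+1/80640 = 1/80640; (3j)²=9/286 [(5 1 6; 3 0 -3)], sign=-1
I_A²/I_B² = (16/429)/(9/286) = 32/27

32/27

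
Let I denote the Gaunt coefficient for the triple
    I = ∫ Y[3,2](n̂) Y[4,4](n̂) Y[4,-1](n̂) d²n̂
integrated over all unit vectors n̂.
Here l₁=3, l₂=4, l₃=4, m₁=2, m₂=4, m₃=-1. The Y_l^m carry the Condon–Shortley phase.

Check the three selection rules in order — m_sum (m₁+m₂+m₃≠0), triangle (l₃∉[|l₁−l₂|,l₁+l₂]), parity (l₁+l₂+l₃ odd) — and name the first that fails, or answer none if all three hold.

m_sum

azimuthal sum: 2 + 4 − 1 = 5  ✗
1 ≤ 4 ≤ 7 (triangle on l)
L = 3 + 4 + 4 = 11 (odd)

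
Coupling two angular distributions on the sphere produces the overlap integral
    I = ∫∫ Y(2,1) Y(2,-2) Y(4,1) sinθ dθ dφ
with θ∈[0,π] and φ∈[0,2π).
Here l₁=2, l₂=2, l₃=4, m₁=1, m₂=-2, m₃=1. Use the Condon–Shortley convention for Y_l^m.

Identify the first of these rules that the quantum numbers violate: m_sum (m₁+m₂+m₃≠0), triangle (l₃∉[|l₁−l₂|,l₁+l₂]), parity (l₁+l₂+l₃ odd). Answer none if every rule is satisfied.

none

azimuthal sum: 1 − 2 + 1 = 0  ✓
0 ≤ 4 ≤ 4 (triangle on l)  ✓
L = 2 + 2 + 4 = 8 (even)  ✓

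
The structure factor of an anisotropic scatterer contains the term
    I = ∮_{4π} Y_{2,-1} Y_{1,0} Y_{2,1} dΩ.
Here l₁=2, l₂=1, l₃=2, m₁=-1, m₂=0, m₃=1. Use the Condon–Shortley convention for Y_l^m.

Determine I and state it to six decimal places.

0.000000

L=5 odd ⇒ parity kills the (l;000) factor ⇒ I = 0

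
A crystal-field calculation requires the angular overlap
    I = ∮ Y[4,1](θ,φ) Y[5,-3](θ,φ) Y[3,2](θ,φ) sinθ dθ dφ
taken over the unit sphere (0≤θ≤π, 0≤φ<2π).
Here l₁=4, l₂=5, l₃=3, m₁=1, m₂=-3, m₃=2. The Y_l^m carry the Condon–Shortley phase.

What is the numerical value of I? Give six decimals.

-0.035836

Checks pass: Σm=0; 12 even; l₃=3∈[1,9].
(2·4+1)(2·5+1)(2·3+1) = 693
Δ: 6! 2! 4! / 13! → 1/180180
sum: t=2:+1/576 t=3:−1/144 t=4:+1/576 = -1/288
3j²(4 5 3; 0 0 0) = Δ·Π!·Σ² = 20/1001  (sign +1)
sum: t=1:−1/1440 t=2:+1/1152 = 1/5760
3j²(4 5 3; 1 -3 2) = Δ·Π!·Σ² = 1/858  (sign -1)
combine: 4πI² = 693·20/1001·1/858 = 30/1859
take √, sign -1: I = -0.03583571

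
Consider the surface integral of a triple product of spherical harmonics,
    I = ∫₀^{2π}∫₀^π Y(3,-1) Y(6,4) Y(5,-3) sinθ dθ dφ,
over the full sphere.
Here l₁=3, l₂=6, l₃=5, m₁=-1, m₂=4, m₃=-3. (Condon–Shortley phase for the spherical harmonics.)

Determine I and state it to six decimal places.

Rules hold: Σm=0, L=14 even, 3≤5≤9.
N = 7·13·11 = 1001
Δ = 4!·2!·8!/15! = 1/675675
Racah Σ t=1..3: t=1:−1/8640 t=2:+1/2304 t=3:−1/8640 = 7/34560
⇒ 3j(3 6 5; 0 0 0)² = 7/429, sgn -1
Racah Σ t=2..4: t=2:+1/322560 t=3:−1/30240 t=4:+1/69120 = -1/64512
⇒ 3j(3 6 5; -1 4 -3)² = 10/1001, sgn -1
4πI² = N·(3j₀)²·(3jₘ)² = 70/429
I = +1·√(0.16317/4π) = 0.11395029

0.113950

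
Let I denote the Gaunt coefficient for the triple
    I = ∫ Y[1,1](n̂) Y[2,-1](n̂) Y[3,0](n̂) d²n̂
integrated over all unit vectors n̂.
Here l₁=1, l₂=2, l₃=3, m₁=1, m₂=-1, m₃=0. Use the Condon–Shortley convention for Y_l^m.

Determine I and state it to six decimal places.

0.143048

Rules hold: Σm=0, L=6 even, 1≤3≤3.
N = 3·5·7 = 105
Δ = 0!·2!·4!/7! = 1/105
Racah Σ t=0..0: t=0:+1/4 = 1/4
⇒ 3j(1 2 3; 0 0 0)² = 3/35, sgn -1
Racah Σ t=0..0: t=0:+1/12 = 1/12
⇒ 3j(1 2 3; 1 -1 0)² = 1/35, sgn -1
4πI² = N·(3j₀)²·(3jₘ)² = 9/35
I = +1·√(0.257143/4π) = 0.14304817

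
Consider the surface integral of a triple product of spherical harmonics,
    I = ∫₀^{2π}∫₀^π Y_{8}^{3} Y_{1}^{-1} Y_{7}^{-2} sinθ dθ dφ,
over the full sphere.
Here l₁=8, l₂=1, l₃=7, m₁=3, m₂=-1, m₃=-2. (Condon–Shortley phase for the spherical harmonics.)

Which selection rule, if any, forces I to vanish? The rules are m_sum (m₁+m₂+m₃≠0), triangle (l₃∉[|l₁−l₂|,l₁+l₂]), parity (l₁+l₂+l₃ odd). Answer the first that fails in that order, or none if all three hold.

none

Σmᵢ = 0  ✓
l₃∈[|l₁−l₂|,l₁+l₂]=[7,9], have l₃=7  ✓
Σlᵢ = 16 ⇒ even  ✓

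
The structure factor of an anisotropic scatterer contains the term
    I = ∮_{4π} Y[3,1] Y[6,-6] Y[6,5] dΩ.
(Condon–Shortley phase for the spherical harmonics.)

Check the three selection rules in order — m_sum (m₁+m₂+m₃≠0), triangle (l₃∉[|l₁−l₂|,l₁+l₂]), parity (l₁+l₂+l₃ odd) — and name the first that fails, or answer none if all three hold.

parity

Σmᵢ = 0  ✓
l₃∈[|l₁−l₂|,l₁+l₂]=[3,9], have l₃=6  ✓
Σlᵢ = 15 ⇒ odd  ✗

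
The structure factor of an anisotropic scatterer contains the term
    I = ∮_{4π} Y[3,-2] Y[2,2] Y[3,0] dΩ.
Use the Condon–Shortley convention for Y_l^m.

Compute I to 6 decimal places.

Rules hold: Σm=0, L=8 even, 1≤3≤5.
N = 7·5·7 = 245
Δ = 2!·4!·2!/9! = 1/3780
Racah Σ t=0..2: t=0:+1/24 t=1:−1/4 t=2:+1/24 = -1/6
⇒ 3j(3 2 3; 0 0 0)² = 4/105, sgn +1
Racah Σ t=2..2: t=2:+1/24 = 1/24
⇒ 3j(3 2 3; -2 2 0)² = 1/21, sgn -1
4πI² = N·(3j₀)²·(3jₘ)² = 4/9
I = -1·√(0.444444/4π) = -0.18806319

-0.188063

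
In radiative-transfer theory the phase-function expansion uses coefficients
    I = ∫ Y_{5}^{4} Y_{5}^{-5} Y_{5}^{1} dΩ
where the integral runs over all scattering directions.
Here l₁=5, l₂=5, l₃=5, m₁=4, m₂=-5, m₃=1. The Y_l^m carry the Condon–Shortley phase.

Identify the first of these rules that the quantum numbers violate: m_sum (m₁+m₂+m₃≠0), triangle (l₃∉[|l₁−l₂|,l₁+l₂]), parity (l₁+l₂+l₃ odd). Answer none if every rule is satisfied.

Σmᵢ = 0  ✓
l₃∈[|l₁−l₂|,l₁+l₂]=[0,10], have l₃=5  ✓
Σlᵢ = 15 ⇒ odd  ✗

parity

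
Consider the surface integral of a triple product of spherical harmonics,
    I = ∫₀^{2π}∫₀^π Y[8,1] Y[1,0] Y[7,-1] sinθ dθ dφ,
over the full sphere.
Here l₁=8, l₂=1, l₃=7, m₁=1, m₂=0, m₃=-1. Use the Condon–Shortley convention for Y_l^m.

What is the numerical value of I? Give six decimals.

Checks pass: Σm=0; 16 even; l₃=7∈[7,9].
(2·8+1)(2·1+1)(2·7+1) = 765
Δ: 2! 14! 0! / 17! → 1/2040
sum: t=1:−1/25401600 = -1/25401600
3j²(8 1 7; 0 0 0) = Δ·Π!·Σ² = 8/255  (sign +1)
sum: t=1:−1/29030400 = -1/29030400
3j²(8 1 7; 1 0 -1) = Δ·Π!·Σ² = 21/680  (sign -1)
combine: 4πI² = 765·8/255·21/680 = 63/85
take √, sign -1: I = -0.24285994

-0.242860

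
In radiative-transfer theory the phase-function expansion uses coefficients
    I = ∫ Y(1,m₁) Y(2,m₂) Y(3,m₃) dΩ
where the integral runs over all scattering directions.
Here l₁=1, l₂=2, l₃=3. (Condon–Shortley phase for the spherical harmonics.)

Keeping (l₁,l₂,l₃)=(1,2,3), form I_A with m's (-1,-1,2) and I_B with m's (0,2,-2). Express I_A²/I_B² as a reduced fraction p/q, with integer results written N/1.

2/1

l's match ⇒ only the (l;m) 3-j factors differ between A and B.
A: triangle coeff Δ(1,2,3) = 1/105; Σ_t [0,0]: t=0:+1/12 = 1/12; (3j)²=2/21 [(1 2 3; -1 -1 2)], sign=-1
B: triangle coeff Δ(1,2,3) = 1/105; Σ_t [0,0]: t=0:+1/24 = 1/24; (3j)²=1/21 [(1 2 3; 0 2 -2)], sign=-1
I_A²/I_B² = (2/21)/(1/21) = 2/1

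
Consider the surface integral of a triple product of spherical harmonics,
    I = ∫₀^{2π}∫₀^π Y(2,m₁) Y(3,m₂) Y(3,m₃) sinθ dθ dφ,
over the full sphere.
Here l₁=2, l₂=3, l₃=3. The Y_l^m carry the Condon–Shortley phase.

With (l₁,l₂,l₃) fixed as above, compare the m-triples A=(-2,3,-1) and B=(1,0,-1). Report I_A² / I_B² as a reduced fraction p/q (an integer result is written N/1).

Same 2,3,3: normalisation and zero-m 3j drop out of the ratio.
A: Δ: 2! 2! 4! / 9! → 1/3780; sum: t=2:+1/96 = 1/96; 3j²(2 3 3; -2 3 -1) = Δ·Π!·Σ² = 1/42  (sign +1)
B: Δ: 2! 2! 4! / 9! → 1/3780; sum: t=0:+1/12 t=1:−1/8 = -1/24; 3j²(2 3 3; 1 0 -1) = Δ·Π!·Σ² = 1/210  (sign -1)
I_A²/I_B² = (1/42)/(1/210) = 5/1

5/1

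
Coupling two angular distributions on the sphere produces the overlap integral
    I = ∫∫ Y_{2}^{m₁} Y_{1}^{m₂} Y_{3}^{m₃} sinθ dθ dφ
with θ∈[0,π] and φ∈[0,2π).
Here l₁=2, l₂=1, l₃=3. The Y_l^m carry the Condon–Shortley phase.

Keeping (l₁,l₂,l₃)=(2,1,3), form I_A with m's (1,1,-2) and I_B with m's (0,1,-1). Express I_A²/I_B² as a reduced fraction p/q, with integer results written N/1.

5/3

Shared (l₁,l₂,l₃)=(2,1,3): N and (l;000)² cancel in I_A²/I_B².
A: Δ = 0!·4!·2!/7! = 1/105; Racah Σ t=0..0: t=0:+1/12 = 1/12; ⇒ 3j(2 1 3; 1 1 -2)² = 2/21, sgn -1
B: Δ = 0!·4!·2!/7! = 1/105; Racah Σ t=0..0: t=0:+1/8 = 1/8; ⇒ 3j(2 1 3; 0 1 -1)² = 2/35, sgn +1
I_A²/I_B² = (2/21)/(2/35) = 5/3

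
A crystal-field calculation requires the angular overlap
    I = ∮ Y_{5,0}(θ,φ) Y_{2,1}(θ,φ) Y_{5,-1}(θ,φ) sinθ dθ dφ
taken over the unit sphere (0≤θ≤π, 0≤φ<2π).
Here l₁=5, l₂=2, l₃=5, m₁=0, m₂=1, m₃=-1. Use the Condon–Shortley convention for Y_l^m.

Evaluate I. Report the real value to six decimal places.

Checks pass: Σm=0; 12 even; l₃=5∈[3,7].
(2·5+1)(2·2+1)(2·5+1) = 605
Δ: 2! 8! 2! / 13! → 1/38610
sum: t=0:+1/2880 t=1:−1/576 t=2:+1/2880 = -1/960
3j²(5 2 5; 0 0 0) = Δ·Π!·Σ² = 10/429  (sign +1)
sum: t=1:−1/1152 t=2:+1/1440 = -1/5760
3j²(5 2 5; 0 1 -1) = Δ·Π!·Σ² = 1/858  (sign -1)
combine: 4πI² = 605·10/429·1/858 = 25/1521
take √, sign -1: I = -0.03616600

-0.036166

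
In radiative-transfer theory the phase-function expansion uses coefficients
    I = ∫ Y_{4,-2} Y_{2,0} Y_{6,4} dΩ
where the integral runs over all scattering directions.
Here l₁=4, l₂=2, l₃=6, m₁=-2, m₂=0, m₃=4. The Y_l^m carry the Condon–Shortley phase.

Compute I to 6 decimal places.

0.000000

Σmᵢ = 2 ≠ 0, so the φ-integral vanishes; I = 0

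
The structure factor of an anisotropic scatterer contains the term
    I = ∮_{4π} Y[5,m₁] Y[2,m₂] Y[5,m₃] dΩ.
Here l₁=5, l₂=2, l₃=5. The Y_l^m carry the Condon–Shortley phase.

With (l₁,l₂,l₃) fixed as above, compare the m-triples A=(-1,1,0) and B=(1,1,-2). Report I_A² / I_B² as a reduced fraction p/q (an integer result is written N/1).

Same 5,2,5: normalisation and zero-m 3j drop out of the ratio.
A: Δ: 2! 8! 2! / 13! → 1/38610; sum: t=1:−1/1440 t=2:+1/1152 = 1/5760; 3j²(5 2 5; -1 1 0) = Δ·Π!·Σ² = 1/858  (sign -1)
B: Δ: 2! 8! 2! / 13! → 1/38610; sum: t=1:−1/1440 t=2:+1/2880 = -1/2880; 3j²(5 2 5; 1 1 -2) = Δ·Π!·Σ² = 7/715  (sign +1)
I_A²/I_B² = (1/858)/(7/715) = 5/42

5/42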